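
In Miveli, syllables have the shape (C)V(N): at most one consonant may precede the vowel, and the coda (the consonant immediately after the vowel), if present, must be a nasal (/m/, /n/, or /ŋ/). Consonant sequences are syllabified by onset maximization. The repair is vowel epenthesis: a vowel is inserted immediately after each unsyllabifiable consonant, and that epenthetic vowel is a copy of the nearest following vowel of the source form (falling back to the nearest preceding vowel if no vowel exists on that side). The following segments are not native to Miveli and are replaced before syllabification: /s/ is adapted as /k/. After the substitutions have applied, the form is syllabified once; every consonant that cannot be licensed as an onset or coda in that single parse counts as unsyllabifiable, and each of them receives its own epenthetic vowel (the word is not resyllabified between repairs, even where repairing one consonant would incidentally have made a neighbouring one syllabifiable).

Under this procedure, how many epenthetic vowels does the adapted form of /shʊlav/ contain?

After substitution the input is /khʊlav/.
The unsyllabifiable consonants are /k/, /v/; each receives one epenthetic vowel.

2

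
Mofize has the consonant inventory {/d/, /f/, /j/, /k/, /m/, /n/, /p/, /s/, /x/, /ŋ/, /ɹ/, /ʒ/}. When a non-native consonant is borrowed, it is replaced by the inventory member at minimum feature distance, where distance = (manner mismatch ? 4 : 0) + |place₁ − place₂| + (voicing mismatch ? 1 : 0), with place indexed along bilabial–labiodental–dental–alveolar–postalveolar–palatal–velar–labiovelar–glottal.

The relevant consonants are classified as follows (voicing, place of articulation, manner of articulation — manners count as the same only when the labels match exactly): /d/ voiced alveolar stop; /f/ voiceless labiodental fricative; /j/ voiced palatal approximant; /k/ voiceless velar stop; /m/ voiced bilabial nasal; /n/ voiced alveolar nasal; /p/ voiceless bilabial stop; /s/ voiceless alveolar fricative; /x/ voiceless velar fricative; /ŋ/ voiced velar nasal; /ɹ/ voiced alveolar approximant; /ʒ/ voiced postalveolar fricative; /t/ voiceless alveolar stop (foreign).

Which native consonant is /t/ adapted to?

d

/d/ is closest: same manner (stop), place distance 0 (alveolar→alveolar), voicing differs (+1); total 1. Next closest is /k/ at distance 3.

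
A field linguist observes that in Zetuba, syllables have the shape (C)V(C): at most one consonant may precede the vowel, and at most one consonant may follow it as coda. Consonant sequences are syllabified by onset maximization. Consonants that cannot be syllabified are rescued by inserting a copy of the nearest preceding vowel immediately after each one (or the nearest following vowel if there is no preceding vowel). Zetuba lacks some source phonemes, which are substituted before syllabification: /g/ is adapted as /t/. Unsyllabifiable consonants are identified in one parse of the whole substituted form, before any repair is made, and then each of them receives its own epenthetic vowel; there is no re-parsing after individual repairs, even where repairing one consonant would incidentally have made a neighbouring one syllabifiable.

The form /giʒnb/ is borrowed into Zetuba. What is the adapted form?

Substitution: /g/ → /t/, giving /tiʒnb/.
Under (C)V(C), the unsyllabifiable consonants are /n/, /b/ (at most one coda consonant is licensed; onsets are limited to one consonant).
Each unlicensed consonant becomes the onset of a new syllable: /n/ → /ni/, /b/ → /bi/.

tiʒnibi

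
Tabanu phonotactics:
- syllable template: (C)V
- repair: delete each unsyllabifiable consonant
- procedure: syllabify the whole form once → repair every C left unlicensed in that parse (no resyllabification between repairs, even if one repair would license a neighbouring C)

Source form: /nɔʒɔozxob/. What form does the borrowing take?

Under (C)V, the unsyllabifiable consonants are /z/, /b/ (no codas are permitted; onsets are limited to one consonant).
Deleting the stranded consonants removes /z/, /b/.

nɔʒɔoxo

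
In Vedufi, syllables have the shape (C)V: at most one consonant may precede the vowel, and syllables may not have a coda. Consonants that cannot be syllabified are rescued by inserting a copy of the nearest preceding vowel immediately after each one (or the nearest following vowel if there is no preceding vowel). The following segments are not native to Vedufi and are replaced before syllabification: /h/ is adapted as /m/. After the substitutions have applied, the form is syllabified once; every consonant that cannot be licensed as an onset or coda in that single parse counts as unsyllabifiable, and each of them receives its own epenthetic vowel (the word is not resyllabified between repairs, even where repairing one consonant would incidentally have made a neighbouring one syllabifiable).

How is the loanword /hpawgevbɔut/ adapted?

Substitution: /h/ → /m/, giving /mpawgevbɔut/.
Under (C)V, the unsyllabifiable consonants are /m/, /w/, /v/, /t/ (no codas are permitted; onsets are limited to one consonant).
Inserting the epenthetic vowel yields /m/ → /ma/, /w/ → /wa/, /v/ → /ve/, /t/ → /tu/.

mapawagevebɔutu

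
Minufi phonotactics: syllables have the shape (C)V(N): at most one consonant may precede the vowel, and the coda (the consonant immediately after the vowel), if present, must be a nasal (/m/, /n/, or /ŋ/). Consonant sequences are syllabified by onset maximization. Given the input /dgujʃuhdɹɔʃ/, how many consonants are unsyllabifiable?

5

Under (C)V(N), the unsyllabifiable consonants are /d/, /j/, /h/, /d/, /ʃ/ (only a nasal (/m/, /n/, or /ŋ/) is licensed in coda position; onsets are limited to one consonant).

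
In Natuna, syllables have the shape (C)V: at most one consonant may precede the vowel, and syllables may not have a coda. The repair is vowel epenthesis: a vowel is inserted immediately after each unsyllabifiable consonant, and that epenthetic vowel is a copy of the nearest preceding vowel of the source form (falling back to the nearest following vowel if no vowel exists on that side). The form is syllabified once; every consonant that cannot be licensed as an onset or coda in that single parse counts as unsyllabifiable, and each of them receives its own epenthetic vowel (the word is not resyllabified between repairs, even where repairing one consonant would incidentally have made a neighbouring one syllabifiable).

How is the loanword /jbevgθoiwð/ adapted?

Syllabifying with onset maximization leaves /j/, /v/, /g/, /w/, /ð/ stranded (no codas are permitted; onsets are limited to one consonant).
Inserting the epenthetic vowel yields /j/ → /je/, /v/ → /ve/, /g/ → /ge/, /w/ → /wi/, /ð/ → /ði/.

jebevegeθoiwiði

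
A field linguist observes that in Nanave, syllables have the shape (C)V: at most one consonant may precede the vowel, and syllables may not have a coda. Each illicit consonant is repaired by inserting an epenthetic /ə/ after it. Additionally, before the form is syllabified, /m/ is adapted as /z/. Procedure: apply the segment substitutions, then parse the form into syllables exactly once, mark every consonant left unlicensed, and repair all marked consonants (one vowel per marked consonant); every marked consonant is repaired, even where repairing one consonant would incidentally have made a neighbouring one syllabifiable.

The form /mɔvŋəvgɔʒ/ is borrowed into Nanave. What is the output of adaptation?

zɔvəŋəvəgɔʒə

Substitution: /m/ → /z/, giving /zɔvŋəvgɔʒ/.
The consonants /v/, /v/, /ʒ/ cannot be parsed into a legal (C)V syllable (no codas are permitted; onsets are limited to one consonant).
Epenthesis after each stranded consonant: /v/ → /və/, /v/ → /və/, /ʒ/ → /ʒə/.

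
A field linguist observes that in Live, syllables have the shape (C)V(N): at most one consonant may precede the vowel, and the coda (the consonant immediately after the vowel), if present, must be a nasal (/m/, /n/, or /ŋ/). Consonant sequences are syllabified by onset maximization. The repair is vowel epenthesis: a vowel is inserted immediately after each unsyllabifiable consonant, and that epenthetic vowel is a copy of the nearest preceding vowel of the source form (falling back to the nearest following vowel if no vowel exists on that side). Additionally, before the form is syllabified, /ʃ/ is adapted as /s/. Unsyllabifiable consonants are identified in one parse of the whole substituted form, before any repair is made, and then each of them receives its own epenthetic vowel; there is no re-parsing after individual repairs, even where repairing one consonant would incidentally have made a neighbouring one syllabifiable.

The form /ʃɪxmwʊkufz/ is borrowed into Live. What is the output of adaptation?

Substitution: /ʃ/ → /s/, giving /sɪxmwʊkufz/.
Under (C)V(N), the unsyllabifiable consonants are /x/, /m/, /f/, /z/ (only a nasal (/m/, /n/, or /ŋ/) is licensed in coda position; onsets are limited to one consonant).
Inserting the epenthetic vowel yields /x/ → /xɪ/, /m/ → /mɪ/, /f/ → /fu/, /z/ → /zu/.

sɪxɪmɪwʊkufuzu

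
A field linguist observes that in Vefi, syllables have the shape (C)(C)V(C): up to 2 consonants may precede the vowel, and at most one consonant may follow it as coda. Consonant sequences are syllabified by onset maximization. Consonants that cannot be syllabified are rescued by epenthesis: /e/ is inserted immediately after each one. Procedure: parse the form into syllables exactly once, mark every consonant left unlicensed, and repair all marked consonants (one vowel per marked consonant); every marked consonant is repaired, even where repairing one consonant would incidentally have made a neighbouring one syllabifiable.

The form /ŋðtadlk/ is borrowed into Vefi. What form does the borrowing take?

Syllabifying with onset maximization leaves /ŋ/, /l/, /k/ stranded (at most one coda consonant is licensed; onsets may contain at most 2 consonants).
Inserting the epenthetic vowel yields /ŋ/ → /ŋe/, /l/ → /le/, /k/ → /ke/.

ŋeðtadleke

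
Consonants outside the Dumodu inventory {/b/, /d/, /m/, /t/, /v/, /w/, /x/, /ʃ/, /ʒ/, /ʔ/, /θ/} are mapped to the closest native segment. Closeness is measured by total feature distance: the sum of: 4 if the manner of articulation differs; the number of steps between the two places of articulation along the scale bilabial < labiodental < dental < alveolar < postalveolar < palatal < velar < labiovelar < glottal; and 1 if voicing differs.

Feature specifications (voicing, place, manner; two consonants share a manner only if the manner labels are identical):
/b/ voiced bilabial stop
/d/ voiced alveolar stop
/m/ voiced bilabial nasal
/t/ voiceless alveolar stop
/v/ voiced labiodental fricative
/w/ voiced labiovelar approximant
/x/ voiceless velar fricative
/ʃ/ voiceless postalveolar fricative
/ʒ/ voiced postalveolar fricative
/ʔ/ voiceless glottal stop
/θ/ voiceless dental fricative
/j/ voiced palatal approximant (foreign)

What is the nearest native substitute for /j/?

w

/w/ is closest: same manner (approximant), place distance 2 (palatal→labiovelar), same voicing; total 2. Next closest is /ʒ/ at distance 5.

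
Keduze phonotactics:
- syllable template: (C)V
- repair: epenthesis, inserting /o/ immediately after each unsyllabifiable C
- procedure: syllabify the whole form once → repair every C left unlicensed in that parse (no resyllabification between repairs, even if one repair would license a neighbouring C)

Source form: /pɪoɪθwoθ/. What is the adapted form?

The consonants /θ/, /θ/ cannot be parsed into a legal (C)V syllable (no codas are permitted; onsets are limited to one consonant).
Each unlicensed consonant becomes the onset of a new syllable: /θ/ → /θo/, /θ/ → /θo/.

pɪoɪθowoθo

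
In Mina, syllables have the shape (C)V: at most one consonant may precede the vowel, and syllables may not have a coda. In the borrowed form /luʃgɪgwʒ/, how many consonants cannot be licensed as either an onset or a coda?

Syllabifying with onset maximization leaves /ʃ/, /g/, /w/, /ʒ/ stranded (no codas are permitted; onsets are limited to one consonant).

4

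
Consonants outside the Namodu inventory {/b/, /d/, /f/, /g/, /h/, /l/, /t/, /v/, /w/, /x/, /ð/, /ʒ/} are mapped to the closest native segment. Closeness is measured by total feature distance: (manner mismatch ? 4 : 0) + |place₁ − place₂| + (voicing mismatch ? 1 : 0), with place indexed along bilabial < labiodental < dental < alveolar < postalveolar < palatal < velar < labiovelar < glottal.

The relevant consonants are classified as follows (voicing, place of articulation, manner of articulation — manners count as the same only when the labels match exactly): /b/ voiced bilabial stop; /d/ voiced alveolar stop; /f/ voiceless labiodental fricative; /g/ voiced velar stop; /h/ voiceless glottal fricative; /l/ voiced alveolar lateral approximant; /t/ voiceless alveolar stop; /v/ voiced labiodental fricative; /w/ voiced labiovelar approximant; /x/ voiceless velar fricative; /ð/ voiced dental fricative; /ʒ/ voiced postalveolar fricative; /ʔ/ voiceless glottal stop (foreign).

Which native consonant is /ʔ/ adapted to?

/g/ is closest: same manner (stop), place distance 2 (glottal→velar), voicing differs (+1); total 3. Next closest is /h/ at distance 4.

g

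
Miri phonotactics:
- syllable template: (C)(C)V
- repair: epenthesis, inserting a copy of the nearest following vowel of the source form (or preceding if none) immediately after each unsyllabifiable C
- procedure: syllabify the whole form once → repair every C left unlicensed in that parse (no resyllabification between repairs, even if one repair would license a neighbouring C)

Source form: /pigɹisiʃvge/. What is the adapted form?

pigɹisiʃevge

Syllabifying with onset maximization leaves /ʃ/ stranded (no codas are permitted; onsets may contain at most 2 consonants).
Inserting the epenthetic vowel yields /ʃ/ → /ʃe/.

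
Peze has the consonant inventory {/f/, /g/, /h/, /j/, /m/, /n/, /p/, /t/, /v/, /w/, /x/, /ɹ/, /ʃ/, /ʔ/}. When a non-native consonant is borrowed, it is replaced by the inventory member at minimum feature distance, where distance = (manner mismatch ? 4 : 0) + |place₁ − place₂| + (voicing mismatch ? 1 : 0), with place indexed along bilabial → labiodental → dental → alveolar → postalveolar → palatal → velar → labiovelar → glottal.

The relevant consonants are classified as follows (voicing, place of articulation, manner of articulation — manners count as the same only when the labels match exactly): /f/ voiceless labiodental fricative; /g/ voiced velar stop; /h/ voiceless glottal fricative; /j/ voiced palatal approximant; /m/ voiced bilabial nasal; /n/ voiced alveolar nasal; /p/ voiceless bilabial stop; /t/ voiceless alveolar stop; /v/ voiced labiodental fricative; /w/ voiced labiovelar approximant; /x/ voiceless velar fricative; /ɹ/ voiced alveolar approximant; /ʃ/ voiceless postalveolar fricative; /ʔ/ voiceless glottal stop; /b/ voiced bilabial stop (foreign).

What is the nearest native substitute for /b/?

p

/p/ is closest: same manner (stop), place distance 0 (bilabial→bilabial), voicing differs (+1); total 1. Next closest is /m/ at distance 4.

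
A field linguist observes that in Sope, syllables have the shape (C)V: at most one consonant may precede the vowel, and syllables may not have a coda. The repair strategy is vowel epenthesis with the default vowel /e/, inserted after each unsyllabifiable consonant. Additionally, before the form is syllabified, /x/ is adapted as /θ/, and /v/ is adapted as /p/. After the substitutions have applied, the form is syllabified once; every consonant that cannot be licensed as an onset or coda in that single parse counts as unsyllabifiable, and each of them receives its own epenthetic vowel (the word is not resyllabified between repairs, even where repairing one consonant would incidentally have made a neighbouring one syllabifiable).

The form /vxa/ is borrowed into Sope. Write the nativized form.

peθa

Substitution: /v/ → /p/, /x/ → /θ/, giving /pθa/.
Under (C)V, the unsyllabifiable consonants are /p/ (no codas are permitted; onsets are limited to one consonant).
Inserting the epenthetic vowel yields /p/ → /pe/.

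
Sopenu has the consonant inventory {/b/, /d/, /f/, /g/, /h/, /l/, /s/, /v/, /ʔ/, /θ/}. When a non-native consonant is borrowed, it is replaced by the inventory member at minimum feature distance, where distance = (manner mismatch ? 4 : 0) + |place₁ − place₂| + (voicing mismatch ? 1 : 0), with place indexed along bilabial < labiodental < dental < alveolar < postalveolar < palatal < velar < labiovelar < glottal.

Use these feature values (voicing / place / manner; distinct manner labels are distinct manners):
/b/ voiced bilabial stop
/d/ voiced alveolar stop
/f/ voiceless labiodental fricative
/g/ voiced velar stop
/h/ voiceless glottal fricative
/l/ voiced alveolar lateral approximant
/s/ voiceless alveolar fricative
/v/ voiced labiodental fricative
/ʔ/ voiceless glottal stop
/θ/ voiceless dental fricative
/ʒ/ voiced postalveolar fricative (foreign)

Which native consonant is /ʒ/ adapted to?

/s/ is closest: same manner (fricative), place distance 1 (postalveolar→alveolar), voicing differs (+1); total 2. Next closest is /v/ at distance 3.

s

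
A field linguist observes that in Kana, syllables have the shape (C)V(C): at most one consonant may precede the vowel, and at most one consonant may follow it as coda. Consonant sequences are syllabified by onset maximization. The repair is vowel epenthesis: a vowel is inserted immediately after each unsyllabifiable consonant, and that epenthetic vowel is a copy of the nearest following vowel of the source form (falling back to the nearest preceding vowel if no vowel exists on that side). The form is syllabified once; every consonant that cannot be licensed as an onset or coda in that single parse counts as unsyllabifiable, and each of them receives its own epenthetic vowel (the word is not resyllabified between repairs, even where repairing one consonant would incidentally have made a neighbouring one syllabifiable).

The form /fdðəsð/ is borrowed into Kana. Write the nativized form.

fədəðəsðə

Under (C)V(C), the unsyllabifiable consonants are /f/, /d/, /ð/ (at most one coda consonant is licensed; onsets are limited to one consonant).
Inserting the epenthetic vowel yields /f/ → /fə/, /d/ → /də/, /ð/ → /ðə/.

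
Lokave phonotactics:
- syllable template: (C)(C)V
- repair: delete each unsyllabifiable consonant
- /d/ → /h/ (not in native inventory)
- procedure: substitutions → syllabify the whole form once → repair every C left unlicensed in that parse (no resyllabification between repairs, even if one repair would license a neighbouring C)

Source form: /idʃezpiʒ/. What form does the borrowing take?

Substitution: /d/ → /h/, giving /ihʃezpiʒ/.
The consonants /ʒ/ cannot be parsed into a legal (C)(C)V syllable (no codas are permitted; onsets may contain at most 2 consonants).
Each unlicensed consonant is deleted: /ʒ/.

ihʃezpi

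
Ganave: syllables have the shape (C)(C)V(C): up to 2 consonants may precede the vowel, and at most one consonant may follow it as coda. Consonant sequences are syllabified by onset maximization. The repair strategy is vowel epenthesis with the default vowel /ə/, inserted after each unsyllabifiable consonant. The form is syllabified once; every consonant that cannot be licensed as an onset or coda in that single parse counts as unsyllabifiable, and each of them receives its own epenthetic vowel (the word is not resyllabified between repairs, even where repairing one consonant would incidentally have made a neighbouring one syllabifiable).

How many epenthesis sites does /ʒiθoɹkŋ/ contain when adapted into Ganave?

The unsyllabifiable consonants are /k/, /ŋ/; each receives one epenthetic vowel.

2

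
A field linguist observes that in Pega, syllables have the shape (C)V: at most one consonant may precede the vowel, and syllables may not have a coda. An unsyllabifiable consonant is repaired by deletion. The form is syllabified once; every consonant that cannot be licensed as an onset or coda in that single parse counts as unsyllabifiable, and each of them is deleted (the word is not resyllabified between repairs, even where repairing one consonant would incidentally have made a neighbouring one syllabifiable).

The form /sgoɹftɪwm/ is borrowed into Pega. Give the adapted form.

gotɪ

The consonants /s/, /ɹ/, /f/, /w/, /m/ cannot be parsed into a legal (C)V syllable (no codas are permitted; onsets are limited to one consonant).
Deletion applies to /s/, /ɹ/, /f/, /w/, /m/.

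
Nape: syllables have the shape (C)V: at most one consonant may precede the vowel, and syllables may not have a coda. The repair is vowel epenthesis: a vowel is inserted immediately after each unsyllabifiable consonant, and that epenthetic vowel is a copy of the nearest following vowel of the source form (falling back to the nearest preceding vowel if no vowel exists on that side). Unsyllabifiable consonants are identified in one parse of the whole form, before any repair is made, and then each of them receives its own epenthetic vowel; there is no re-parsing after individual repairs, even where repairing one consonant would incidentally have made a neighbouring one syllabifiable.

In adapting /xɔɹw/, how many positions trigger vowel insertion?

2

The unsyllabifiable consonants are /ɹ/, /w/; each receives one epenthetic vowel.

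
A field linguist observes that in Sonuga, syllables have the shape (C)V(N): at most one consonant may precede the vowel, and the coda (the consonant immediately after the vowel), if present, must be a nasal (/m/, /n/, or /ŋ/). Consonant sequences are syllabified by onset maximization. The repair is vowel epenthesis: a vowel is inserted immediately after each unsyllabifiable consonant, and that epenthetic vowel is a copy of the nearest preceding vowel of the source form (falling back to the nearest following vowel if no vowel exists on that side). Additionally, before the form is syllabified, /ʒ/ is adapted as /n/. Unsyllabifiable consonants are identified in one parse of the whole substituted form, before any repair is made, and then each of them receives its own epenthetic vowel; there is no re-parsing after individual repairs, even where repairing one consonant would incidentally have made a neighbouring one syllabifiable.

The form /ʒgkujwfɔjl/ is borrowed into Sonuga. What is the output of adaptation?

nugukujuwufɔjɔlɔ

Substitution: /ʒ/ → /n/, giving /ngkujwfɔjl/.
The consonants /n/, /g/, /j/, /w/, /j/, /l/ cannot be parsed into a legal (C)V(N) syllable (only a nasal (/m/, /n/, or /ŋ/) is licensed in coda position; onsets are limited to one consonant).
Inserting the epenthetic vowel yields /n/ → /nu/, /g/ → /gu/, /j/ → /ju/, /w/ → /wu/, /j/ → /jɔ/, /l/ → /lɔ/.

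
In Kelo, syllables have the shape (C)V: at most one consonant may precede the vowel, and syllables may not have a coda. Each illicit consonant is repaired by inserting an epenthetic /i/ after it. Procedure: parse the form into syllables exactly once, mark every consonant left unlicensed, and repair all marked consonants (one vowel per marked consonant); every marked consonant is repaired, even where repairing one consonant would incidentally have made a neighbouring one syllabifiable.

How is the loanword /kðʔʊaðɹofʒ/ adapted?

The consonants /k/, /ð/, /ð/, /f/, /ʒ/ cannot be parsed into a legal (C)V syllable (no codas are permitted; onsets are limited to one consonant).
Epenthesis after each stranded consonant: /k/ → /ki/, /ð/ → /ði/, /ð/ → /ði/, /f/ → /fi/, /ʒ/ → /ʒi/.

kiðiʔʊaðiɹofiʒi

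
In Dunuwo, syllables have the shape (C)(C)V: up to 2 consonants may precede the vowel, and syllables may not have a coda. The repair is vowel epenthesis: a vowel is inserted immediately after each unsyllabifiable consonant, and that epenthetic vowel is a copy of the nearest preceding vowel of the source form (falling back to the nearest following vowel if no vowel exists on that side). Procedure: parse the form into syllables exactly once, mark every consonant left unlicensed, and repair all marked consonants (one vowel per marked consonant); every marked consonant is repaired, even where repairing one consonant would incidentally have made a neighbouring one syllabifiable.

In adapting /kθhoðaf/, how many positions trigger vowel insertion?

2

The unsyllabifiable consonants are /k/, /f/; each receives one epenthetic vowel.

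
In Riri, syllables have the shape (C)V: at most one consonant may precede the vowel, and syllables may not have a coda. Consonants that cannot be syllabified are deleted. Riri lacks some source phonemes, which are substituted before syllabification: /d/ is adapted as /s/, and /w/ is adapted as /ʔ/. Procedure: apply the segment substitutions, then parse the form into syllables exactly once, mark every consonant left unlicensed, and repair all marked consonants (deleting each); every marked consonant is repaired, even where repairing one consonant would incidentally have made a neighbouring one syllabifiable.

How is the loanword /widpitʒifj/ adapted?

ʔipiʒi

Substitution: /w/ → /ʔ/, /d/ → /s/, giving /ʔispitʒifj/.
Under (C)V, the unsyllabifiable consonants are /s/, /t/, /f/, /j/ (no codas are permitted; onsets are limited to one consonant).
Deletion applies to /s/, /t/, /f/, /j/.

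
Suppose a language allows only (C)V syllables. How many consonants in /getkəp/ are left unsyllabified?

Syllabifying with onset maximization leaves /t/, /p/ stranded (no codas are permitted; onsets are limited to one consonant).

2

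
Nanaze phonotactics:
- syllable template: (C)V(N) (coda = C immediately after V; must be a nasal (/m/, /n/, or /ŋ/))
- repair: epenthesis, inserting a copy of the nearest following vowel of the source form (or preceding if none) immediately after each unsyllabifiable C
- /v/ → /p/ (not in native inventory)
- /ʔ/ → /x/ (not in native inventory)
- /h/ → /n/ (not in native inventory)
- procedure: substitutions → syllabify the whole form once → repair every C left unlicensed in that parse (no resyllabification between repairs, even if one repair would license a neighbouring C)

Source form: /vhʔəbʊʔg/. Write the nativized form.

Substitution: /v/ → /p/, /h/ → /n/, /ʔ/ → /x/, giving /pnxəbʊxg/.
The consonants /p/, /n/, /x/, /g/ cannot be parsed into a legal (C)V(N) syllable (only a nasal (/m/, /n/, or /ŋ/) is licensed in coda position; onsets are limited to one consonant).
Each unlicensed consonant becomes the onset of a new syllable: /p/ → /pə/, /n/ → /nə/, /x/ → /xʊ/, /g/ → /gʊ/.

pənəxəbʊxʊgʊ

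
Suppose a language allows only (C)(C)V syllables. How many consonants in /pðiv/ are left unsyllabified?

1

The consonants /v/ cannot be parsed into a legal (C)(C)V syllable (no codas are permitted; onsets may contain at most 2 consonants).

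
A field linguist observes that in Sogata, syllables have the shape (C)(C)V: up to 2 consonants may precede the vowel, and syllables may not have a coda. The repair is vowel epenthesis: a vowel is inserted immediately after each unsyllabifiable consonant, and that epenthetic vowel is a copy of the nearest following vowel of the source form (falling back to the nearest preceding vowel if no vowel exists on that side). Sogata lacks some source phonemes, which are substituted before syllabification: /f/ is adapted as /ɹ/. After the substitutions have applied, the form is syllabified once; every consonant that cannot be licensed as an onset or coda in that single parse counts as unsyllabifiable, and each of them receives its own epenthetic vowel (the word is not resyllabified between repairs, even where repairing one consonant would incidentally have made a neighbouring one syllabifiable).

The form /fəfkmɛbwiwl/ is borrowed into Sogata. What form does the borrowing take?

Substitution: /f/ → /ɹ/, giving /ɹəɹkmɛbwiwl/.
Under (C)(C)V, the unsyllabifiable consonants are /ɹ/, /w/, /l/ (no codas are permitted; onsets may contain at most 2 consonants).
Epenthesis after each stranded consonant: /ɹ/ → /ɹɛ/, /w/ → /wi/, /l/ → /li/.

ɹəɹɛkmɛbwiwili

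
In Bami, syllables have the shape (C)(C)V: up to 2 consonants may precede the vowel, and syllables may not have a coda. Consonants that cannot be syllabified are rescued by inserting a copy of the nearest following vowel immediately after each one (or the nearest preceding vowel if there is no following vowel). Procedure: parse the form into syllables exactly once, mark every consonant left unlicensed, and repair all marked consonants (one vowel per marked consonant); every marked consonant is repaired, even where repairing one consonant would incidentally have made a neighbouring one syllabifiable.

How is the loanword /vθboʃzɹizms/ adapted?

voθboʃizɹizimisi

Under (C)(C)V, the unsyllabifiable consonants are /v/, /ʃ/, /z/, /m/, /s/ (no codas are permitted; onsets may contain at most 2 consonants).
Epenthesis after each stranded consonant: /v/ → /vo/, /ʃ/ → /ʃi/, /z/ → /zi/, /m/ → /mi/, /s/ → /si/.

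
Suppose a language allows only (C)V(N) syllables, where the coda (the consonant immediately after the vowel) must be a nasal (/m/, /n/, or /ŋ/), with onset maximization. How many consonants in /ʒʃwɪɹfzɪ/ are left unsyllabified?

The consonants /ʒ/, /ʃ/, /ɹ/, /f/ cannot be parsed into a legal (C)V(N) syllable (only a nasal (/m/, /n/, or /ŋ/) is licensed in coda position; onsets are limited to one consonant).

4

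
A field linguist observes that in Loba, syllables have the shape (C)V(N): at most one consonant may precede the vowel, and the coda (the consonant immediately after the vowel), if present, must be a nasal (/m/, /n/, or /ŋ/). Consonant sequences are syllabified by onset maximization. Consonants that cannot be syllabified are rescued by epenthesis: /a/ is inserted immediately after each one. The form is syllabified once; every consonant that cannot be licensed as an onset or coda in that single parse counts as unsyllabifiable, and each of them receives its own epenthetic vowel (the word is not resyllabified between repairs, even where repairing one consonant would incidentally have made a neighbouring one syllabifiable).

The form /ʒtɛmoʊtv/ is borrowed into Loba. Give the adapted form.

ʒatɛmoʊtava

Syllabifying with onset maximization leaves /ʒ/, /t/, /v/ stranded (only a nasal (/m/, /n/, or /ŋ/) is licensed in coda position; onsets are limited to one consonant).
Epenthesis after each stranded consonant: /ʒ/ → /ʒa/, /t/ → /ta/, /v/ → /va/.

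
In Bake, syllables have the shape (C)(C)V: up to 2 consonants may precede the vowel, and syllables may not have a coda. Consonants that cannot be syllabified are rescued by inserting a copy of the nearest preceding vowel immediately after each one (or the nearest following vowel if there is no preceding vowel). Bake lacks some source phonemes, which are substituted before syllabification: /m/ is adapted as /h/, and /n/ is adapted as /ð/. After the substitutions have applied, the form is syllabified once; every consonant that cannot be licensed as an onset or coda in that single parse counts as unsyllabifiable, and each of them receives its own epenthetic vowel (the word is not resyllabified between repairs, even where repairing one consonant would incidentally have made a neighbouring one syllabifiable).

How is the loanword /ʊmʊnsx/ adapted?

ʊhʊðʊsʊxʊ

Substitution: /m/ → /h/, /n/ → /ð/, giving /ʊhʊðsx/.
Syllabifying with onset maximization leaves /ð/, /s/, /x/ stranded (no codas are permitted; onsets may contain at most 2 consonants).
Epenthesis after each stranded consonant: /ð/ → /ðʊ/, /s/ → /sʊ/, /x/ → /xʊ/.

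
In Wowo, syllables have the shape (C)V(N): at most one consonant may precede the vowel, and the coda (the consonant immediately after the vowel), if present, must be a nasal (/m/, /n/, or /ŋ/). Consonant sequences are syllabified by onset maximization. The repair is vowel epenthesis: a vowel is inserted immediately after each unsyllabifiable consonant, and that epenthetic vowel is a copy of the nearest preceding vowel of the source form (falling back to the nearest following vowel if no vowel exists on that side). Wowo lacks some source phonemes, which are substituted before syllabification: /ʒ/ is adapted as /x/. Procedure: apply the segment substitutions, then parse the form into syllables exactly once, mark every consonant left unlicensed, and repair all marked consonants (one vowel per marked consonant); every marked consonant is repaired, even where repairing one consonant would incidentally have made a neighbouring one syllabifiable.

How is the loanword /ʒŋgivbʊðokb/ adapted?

Substitution: /ʒ/ → /x/, giving /xŋgivbʊðokb/.
Syllabifying with onset maximization leaves /x/, /ŋ/, /v/, /k/, /b/ stranded (only a nasal (/m/, /n/, or /ŋ/) is licensed in coda position; onsets are limited to one consonant).
Epenthesis after each stranded consonant: /x/ → /xi/, /ŋ/ → /ŋi/, /v/ → /vi/, /k/ → /ko/, /b/ → /bo/.

xiŋigivibʊðokobo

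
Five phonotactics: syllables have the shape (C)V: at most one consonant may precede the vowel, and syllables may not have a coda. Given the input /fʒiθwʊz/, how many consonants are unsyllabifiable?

3

The consonants /f/, /θ/, /z/ cannot be parsed into a legal (C)V syllable (no codas are permitted; onsets are limited to one consonant).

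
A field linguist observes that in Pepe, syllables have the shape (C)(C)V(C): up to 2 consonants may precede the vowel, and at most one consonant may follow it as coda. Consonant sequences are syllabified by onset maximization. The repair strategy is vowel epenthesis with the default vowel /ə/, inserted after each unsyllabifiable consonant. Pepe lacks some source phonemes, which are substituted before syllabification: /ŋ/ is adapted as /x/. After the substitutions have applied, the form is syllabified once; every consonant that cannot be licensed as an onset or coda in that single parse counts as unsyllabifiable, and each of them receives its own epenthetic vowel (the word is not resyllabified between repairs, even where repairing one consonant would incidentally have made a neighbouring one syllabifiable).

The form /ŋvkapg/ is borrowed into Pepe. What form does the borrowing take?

Substitution: /ŋ/ → /x/, giving /xvkapg/.
The consonants /x/, /g/ cannot be parsed into a legal (C)(C)V(C) syllable (at most one coda consonant is licensed; onsets may contain at most 2 consonants).
Each unlicensed consonant becomes the onset of a new syllable: /x/ → /xə/, /g/ → /gə/.

xəvkapgə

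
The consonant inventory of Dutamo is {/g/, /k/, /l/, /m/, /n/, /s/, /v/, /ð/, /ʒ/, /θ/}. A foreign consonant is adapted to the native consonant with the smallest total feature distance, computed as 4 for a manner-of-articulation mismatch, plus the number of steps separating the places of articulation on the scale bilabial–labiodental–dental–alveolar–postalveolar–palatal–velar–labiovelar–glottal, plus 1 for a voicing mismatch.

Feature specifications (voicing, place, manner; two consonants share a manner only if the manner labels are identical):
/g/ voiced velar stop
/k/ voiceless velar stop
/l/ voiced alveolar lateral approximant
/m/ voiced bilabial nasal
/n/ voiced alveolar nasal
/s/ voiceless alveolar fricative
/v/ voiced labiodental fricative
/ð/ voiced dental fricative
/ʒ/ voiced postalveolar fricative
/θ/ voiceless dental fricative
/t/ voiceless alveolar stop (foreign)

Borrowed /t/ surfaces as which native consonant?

/k/ is closest: same manner (stop), place distance 3 (alveolar→velar), same voicing; total 3. Next closest is /g/ at distance 4.

k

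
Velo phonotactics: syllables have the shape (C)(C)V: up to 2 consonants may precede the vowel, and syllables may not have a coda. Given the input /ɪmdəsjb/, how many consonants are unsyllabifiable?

Syllabifying with onset maximization leaves /s/, /j/, /b/ stranded (no codas are permitted; onsets may contain at most 2 consonants).

3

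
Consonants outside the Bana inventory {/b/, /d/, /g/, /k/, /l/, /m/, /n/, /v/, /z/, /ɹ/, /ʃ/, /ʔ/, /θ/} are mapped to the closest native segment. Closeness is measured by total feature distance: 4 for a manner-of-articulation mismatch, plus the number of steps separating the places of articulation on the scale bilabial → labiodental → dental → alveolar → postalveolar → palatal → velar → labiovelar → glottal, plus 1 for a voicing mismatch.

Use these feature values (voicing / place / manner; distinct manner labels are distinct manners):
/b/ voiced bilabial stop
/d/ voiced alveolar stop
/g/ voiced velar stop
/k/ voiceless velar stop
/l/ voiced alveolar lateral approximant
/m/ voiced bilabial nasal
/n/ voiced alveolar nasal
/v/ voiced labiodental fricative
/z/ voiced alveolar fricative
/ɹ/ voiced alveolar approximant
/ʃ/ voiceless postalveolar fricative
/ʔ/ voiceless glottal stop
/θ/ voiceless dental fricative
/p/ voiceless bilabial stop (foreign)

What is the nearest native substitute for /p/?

/b/ is closest: same manner (stop), place distance 0 (bilabial→bilabial), voicing differs (+1); total 1. Next closest is /d/ at distance 4.

b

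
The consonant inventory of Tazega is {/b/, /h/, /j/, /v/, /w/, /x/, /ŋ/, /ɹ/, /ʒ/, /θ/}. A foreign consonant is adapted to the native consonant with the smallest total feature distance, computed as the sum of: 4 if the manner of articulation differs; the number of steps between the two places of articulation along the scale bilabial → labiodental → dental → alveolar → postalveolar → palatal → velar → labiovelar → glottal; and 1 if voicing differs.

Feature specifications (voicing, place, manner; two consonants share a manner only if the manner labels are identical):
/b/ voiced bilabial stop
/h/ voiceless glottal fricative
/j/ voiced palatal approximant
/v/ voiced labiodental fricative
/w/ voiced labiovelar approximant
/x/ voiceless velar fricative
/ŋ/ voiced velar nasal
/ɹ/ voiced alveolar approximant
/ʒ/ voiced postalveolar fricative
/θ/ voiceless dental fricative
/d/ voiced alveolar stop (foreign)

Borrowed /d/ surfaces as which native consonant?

/b/ is closest: same manner (stop), place distance 3 (alveolar→bilabial), same voicing; total 3. Next closest is /ɹ/ at distance 4.

b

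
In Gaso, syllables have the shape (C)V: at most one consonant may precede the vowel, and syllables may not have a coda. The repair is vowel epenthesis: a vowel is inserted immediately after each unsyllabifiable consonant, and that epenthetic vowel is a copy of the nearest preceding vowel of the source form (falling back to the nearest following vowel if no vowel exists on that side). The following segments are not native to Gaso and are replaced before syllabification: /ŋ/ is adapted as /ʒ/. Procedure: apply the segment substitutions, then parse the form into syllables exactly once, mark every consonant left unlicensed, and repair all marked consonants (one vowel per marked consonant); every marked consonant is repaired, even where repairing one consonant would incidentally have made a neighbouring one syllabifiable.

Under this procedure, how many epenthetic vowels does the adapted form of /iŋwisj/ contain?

After substitution the input is /iʒwisj/.
The unsyllabifiable consonants are /ʒ/, /s/, /j/; each receives one epenthetic vowel.

3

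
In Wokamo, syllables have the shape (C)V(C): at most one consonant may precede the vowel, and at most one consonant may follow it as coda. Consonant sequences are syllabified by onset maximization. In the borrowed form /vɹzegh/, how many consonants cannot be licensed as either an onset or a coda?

3

Under (C)V(C), the unsyllabifiable consonants are /v/, /ɹ/, /h/ (at most one coda consonant is licensed; onsets are limited to one consonant).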